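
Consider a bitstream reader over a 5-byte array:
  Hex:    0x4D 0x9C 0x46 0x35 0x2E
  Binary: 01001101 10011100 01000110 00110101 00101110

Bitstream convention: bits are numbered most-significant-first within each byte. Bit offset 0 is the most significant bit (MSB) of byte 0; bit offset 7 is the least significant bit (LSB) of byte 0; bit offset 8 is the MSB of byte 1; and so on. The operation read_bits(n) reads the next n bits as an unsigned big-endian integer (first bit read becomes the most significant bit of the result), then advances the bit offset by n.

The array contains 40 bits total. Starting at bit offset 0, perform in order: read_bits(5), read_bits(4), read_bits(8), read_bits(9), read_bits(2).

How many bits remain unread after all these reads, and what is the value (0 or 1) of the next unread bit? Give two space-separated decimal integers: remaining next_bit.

Answer: 12 0

Derivation:
Read 1: bits[0:5] width=5 -> value=9 (bin 01001); offset now 5 = byte 0 bit 5; 35 bits remain
Read 2: bits[5:9] width=4 -> value=11 (bin 1011); offset now 9 = byte 1 bit 1; 31 bits remain
Read 3: bits[9:17] width=8 -> value=56 (bin 00111000); offset now 17 = byte 2 bit 1; 23 bits remain
Read 4: bits[17:26] width=9 -> value=280 (bin 100011000); offset now 26 = byte 3 bit 2; 14 bits remain
Read 5: bits[26:28] width=2 -> value=3 (bin 11); offset now 28 = byte 3 bit 4; 12 bits remain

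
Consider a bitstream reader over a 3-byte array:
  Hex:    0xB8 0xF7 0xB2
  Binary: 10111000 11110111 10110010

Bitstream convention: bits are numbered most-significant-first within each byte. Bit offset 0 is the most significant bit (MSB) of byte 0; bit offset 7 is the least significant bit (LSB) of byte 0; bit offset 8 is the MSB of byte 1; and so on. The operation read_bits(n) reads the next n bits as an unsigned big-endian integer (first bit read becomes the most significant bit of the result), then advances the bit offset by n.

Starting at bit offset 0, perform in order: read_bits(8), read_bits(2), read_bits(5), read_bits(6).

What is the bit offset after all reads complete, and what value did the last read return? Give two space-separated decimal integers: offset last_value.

Answer: 21 54

Derivation:
Read 1: bits[0:8] width=8 -> value=184 (bin 10111000); offset now 8 = byte 1 bit 0; 16 bits remain
Read 2: bits[8:10] width=2 -> value=3 (bin 11); offset now 10 = byte 1 bit 2; 14 bits remain
Read 3: bits[10:15] width=5 -> value=27 (bin 11011); offset now 15 = byte 1 bit 7; 9 bits remain
Read 4: bits[15:21] width=6 -> value=54 (bin 110110); offset now 21 = byte 2 bit 5; 3 bits remain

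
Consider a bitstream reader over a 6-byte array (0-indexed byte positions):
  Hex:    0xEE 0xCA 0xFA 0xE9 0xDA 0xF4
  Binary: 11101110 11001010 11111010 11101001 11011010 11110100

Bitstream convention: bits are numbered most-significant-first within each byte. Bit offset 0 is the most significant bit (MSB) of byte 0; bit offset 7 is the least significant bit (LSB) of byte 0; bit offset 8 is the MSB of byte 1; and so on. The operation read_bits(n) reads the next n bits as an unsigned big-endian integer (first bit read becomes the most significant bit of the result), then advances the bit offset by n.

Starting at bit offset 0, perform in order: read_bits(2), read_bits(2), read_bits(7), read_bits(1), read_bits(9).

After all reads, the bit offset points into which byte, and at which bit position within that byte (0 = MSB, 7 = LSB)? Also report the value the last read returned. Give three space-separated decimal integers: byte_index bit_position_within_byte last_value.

Answer: 2 5 351

Derivation:
Read 1: bits[0:2] width=2 -> value=3 (bin 11); offset now 2 = byte 0 bit 2; 46 bits remain
Read 2: bits[2:4] width=2 -> value=2 (bin 10); offset now 4 = byte 0 bit 4; 44 bits remain
Read 3: bits[4:11] width=7 -> value=118 (bin 1110110); offset now 11 = byte 1 bit 3; 37 bits remain
Read 4: bits[11:12] width=1 -> value=0 (bin 0); offset now 12 = byte 1 bit 4; 36 bits remain
Read 5: bits[12:21] width=9 -> value=351 (bin 101011111); offset now 21 = byte 2 bit 5; 27 bits remain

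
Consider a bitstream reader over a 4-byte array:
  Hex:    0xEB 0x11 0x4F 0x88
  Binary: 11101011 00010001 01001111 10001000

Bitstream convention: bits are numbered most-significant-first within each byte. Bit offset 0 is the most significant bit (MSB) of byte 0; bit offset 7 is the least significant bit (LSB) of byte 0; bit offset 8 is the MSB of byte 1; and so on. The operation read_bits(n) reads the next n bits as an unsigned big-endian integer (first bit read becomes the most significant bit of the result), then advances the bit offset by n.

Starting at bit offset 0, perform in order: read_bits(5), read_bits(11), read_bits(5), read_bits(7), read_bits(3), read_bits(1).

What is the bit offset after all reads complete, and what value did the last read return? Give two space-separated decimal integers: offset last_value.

Read 1: bits[0:5] width=5 -> value=29 (bin 11101); offset now 5 = byte 0 bit 5; 27 bits remain
Read 2: bits[5:16] width=11 -> value=785 (bin 01100010001); offset now 16 = byte 2 bit 0; 16 bits remain
Read 3: bits[16:21] width=5 -> value=9 (bin 01001); offset now 21 = byte 2 bit 5; 11 bits remain
Read 4: bits[21:28] width=7 -> value=120 (bin 1111000); offset now 28 = byte 3 bit 4; 4 bits remain
Read 5: bits[28:31] width=3 -> value=4 (bin 100); offset now 31 = byte 3 bit 7; 1 bits remain
Read 6: bits[31:32] width=1 -> value=0 (bin 0); offset now 32 = byte 4 bit 0; 0 bits remain

Answer: 32 0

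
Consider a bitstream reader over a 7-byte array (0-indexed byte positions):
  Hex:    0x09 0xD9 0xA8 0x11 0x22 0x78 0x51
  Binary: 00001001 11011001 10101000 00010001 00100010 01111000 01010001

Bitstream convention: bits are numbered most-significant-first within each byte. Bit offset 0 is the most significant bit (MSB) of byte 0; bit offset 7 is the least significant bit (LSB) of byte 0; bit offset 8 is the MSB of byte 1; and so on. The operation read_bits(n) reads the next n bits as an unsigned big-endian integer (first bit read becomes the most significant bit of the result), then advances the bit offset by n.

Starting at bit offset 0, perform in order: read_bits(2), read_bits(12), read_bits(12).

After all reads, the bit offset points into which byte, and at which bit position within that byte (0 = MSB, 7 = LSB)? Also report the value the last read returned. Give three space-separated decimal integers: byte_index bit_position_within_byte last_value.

Answer: 3 2 1696

Derivation:
Read 1: bits[0:2] width=2 -> value=0 (bin 00); offset now 2 = byte 0 bit 2; 54 bits remain
Read 2: bits[2:14] width=12 -> value=630 (bin 001001110110); offset now 14 = byte 1 bit 6; 42 bits remain
Read 3: bits[14:26] width=12 -> value=1696 (bin 011010100000); offset now 26 = byte 3 bit 2; 30 bits remain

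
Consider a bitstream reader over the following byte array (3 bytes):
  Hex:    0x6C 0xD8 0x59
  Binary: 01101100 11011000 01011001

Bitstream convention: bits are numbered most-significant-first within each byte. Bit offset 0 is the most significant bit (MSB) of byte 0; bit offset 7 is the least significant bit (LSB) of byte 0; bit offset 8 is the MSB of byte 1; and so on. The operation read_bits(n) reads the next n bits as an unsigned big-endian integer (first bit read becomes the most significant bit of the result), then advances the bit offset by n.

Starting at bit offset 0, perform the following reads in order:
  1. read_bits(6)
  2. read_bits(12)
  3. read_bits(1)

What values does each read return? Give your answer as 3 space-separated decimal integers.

Answer: 27 865 0

Derivation:
Read 1: bits[0:6] width=6 -> value=27 (bin 011011); offset now 6 = byte 0 bit 6; 18 bits remain
Read 2: bits[6:18] width=12 -> value=865 (bin 001101100001); offset now 18 = byte 2 bit 2; 6 bits remain
Read 3: bits[18:19] width=1 -> value=0 (bin 0); offset now 19 = byte 2 bit 3; 5 bits remain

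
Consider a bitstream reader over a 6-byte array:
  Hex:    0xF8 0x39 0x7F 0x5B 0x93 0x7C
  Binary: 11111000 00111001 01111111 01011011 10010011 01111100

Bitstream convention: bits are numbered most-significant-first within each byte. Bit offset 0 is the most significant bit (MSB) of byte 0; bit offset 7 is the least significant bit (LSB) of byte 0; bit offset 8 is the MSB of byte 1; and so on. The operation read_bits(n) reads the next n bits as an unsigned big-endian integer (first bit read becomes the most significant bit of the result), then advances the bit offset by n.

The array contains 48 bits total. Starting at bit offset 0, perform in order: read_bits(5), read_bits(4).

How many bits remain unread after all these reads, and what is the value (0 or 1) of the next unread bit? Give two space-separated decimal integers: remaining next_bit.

Read 1: bits[0:5] width=5 -> value=31 (bin 11111); offset now 5 = byte 0 bit 5; 43 bits remain
Read 2: bits[5:9] width=4 -> value=0 (bin 0000); offset now 9 = byte 1 bit 1; 39 bits remain

Answer: 39 0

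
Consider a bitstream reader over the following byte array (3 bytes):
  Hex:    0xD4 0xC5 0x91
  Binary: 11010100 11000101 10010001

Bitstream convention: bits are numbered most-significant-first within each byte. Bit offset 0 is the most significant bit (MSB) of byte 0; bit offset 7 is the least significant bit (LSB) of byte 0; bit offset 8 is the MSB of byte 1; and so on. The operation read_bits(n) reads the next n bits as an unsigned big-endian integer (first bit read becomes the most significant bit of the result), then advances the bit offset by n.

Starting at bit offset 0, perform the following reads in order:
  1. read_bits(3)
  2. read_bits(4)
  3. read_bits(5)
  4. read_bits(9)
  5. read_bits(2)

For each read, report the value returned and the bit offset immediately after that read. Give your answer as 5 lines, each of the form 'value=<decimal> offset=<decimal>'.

Read 1: bits[0:3] width=3 -> value=6 (bin 110); offset now 3 = byte 0 bit 3; 21 bits remain
Read 2: bits[3:7] width=4 -> value=10 (bin 1010); offset now 7 = byte 0 bit 7; 17 bits remain
Read 3: bits[7:12] width=5 -> value=12 (bin 01100); offset now 12 = byte 1 bit 4; 12 bits remain
Read 4: bits[12:21] width=9 -> value=178 (bin 010110010); offset now 21 = byte 2 bit 5; 3 bits remain
Read 5: bits[21:23] width=2 -> value=0 (bin 00); offset now 23 = byte 2 bit 7; 1 bits remain

Answer: value=6 offset=3
value=10 offset=7
value=12 offset=12
value=178 offset=21
value=0 offset=23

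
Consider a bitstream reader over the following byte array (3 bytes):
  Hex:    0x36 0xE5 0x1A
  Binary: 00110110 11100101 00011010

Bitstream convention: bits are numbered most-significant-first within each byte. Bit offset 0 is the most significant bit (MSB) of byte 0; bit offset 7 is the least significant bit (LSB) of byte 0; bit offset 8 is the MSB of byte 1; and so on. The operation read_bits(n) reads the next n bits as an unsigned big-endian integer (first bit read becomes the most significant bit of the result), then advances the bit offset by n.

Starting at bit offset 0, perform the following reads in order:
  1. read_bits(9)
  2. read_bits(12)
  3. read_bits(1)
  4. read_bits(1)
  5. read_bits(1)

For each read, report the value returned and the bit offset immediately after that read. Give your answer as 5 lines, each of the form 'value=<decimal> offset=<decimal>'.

Read 1: bits[0:9] width=9 -> value=109 (bin 001101101); offset now 9 = byte 1 bit 1; 15 bits remain
Read 2: bits[9:21] width=12 -> value=3235 (bin 110010100011); offset now 21 = byte 2 bit 5; 3 bits remain
Read 3: bits[21:22] width=1 -> value=0 (bin 0); offset now 22 = byte 2 bit 6; 2 bits remain
Read 4: bits[22:23] width=1 -> value=1 (bin 1); offset now 23 = byte 2 bit 7; 1 bits remain
Read 5: bits[23:24] width=1 -> value=0 (bin 0); offset now 24 = byte 3 bit 0; 0 bits remain

Answer: value=109 offset=9
value=3235 offset=21
value=0 offset=22
value=1 offset=23
value=0 offset=24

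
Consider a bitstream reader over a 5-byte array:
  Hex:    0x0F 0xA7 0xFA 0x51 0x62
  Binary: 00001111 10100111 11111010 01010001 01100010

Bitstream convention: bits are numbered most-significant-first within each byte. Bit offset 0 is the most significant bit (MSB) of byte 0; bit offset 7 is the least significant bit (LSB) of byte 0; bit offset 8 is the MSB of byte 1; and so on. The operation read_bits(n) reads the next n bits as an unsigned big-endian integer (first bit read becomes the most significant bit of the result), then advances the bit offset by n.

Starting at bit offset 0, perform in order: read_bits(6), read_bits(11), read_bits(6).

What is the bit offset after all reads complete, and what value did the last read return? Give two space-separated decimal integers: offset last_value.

Read 1: bits[0:6] width=6 -> value=3 (bin 000011); offset now 6 = byte 0 bit 6; 34 bits remain
Read 2: bits[6:17] width=11 -> value=1871 (bin 11101001111); offset now 17 = byte 2 bit 1; 23 bits remain
Read 3: bits[17:23] width=6 -> value=61 (bin 111101); offset now 23 = byte 2 bit 7; 17 bits remain

Answer: 23 61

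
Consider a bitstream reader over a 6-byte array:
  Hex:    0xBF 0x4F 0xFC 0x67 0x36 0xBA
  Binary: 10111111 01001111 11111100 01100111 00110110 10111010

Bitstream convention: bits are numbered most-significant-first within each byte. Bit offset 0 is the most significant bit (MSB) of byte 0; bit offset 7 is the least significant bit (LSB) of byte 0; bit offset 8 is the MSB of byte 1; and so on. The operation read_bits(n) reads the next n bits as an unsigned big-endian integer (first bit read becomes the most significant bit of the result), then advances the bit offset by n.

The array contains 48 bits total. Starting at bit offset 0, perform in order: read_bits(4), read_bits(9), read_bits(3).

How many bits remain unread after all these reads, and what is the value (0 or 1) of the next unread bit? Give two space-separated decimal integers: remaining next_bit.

Answer: 32 1

Derivation:
Read 1: bits[0:4] width=4 -> value=11 (bin 1011); offset now 4 = byte 0 bit 4; 44 bits remain
Read 2: bits[4:13] width=9 -> value=489 (bin 111101001); offset now 13 = byte 1 bit 5; 35 bits remain
Read 3: bits[13:16] width=3 -> value=7 (bin 111); offset now 16 = byte 2 bit 0; 32 bits remain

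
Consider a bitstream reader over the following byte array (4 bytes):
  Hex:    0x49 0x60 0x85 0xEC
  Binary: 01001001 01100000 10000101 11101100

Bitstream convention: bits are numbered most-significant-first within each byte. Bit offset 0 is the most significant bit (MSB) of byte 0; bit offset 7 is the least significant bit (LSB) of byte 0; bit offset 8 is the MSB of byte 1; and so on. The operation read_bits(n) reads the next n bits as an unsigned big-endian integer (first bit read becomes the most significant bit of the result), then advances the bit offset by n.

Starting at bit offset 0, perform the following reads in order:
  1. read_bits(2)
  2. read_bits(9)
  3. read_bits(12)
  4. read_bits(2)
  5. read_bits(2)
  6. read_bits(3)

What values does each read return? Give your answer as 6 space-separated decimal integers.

Answer: 1 75 66 3 3 3

Derivation:
Read 1: bits[0:2] width=2 -> value=1 (bin 01); offset now 2 = byte 0 bit 2; 30 bits remain
Read 2: bits[2:11] width=9 -> value=75 (bin 001001011); offset now 11 = byte 1 bit 3; 21 bits remain
Read 3: bits[11:23] width=12 -> value=66 (bin 000001000010); offset now 23 = byte 2 bit 7; 9 bits remain
Read 4: bits[23:25] width=2 -> value=3 (bin 11); offset now 25 = byte 3 bit 1; 7 bits remain
Read 5: bits[25:27] width=2 -> value=3 (bin 11); offset now 27 = byte 3 bit 3; 5 bits remain
Read 6: bits[27:30] width=3 -> value=3 (bin 011); offset now 30 = byte 3 bit 6; 2 bits remain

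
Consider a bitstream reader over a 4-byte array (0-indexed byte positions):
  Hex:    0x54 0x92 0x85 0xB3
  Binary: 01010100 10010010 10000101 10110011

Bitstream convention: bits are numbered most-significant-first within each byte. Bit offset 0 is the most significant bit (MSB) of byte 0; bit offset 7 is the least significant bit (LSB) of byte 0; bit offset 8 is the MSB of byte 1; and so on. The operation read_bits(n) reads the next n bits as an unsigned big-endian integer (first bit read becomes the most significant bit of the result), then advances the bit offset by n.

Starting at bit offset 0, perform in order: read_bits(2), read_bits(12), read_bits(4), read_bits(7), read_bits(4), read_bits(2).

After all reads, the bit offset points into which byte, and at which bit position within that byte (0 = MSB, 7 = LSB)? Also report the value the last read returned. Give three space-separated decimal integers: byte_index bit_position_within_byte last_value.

Read 1: bits[0:2] width=2 -> value=1 (bin 01); offset now 2 = byte 0 bit 2; 30 bits remain
Read 2: bits[2:14] width=12 -> value=1316 (bin 010100100100); offset now 14 = byte 1 bit 6; 18 bits remain
Read 3: bits[14:18] width=4 -> value=10 (bin 1010); offset now 18 = byte 2 bit 2; 14 bits remain
Read 4: bits[18:25] width=7 -> value=11 (bin 0001011); offset now 25 = byte 3 bit 1; 7 bits remain
Read 5: bits[25:29] width=4 -> value=6 (bin 0110); offset now 29 = byte 3 bit 5; 3 bits remain
Read 6: bits[29:31] width=2 -> value=1 (bin 01); offset now 31 = byte 3 bit 7; 1 bits remain

Answer: 3 7 1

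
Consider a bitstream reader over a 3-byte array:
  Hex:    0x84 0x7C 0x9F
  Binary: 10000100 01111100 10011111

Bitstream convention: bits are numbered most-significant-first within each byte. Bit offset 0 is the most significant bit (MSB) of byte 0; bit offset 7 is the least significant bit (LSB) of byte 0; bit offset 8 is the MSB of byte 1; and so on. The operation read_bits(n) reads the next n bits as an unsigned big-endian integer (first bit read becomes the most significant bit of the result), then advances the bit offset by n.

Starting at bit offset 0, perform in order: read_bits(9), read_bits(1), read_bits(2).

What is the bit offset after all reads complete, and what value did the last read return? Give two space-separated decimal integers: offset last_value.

Read 1: bits[0:9] width=9 -> value=264 (bin 100001000); offset now 9 = byte 1 bit 1; 15 bits remain
Read 2: bits[9:10] width=1 -> value=1 (bin 1); offset now 10 = byte 1 bit 2; 14 bits remain
Read 3: bits[10:12] width=2 -> value=3 (bin 11); offset now 12 = byte 1 bit 4; 12 bits remain

Answer: 12 3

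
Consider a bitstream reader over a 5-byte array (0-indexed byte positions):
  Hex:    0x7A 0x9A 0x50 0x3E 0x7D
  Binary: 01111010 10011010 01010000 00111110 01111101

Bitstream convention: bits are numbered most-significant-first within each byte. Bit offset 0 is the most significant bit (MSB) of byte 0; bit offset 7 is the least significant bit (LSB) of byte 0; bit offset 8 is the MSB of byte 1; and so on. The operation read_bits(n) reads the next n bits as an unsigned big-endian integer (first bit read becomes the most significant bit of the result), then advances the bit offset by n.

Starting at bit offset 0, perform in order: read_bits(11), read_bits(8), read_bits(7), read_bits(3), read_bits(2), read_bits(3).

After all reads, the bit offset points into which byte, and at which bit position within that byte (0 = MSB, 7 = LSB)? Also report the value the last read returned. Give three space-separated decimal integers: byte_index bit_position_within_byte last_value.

Answer: 4 2 1

Derivation:
Read 1: bits[0:11] width=11 -> value=980 (bin 01111010100); offset now 11 = byte 1 bit 3; 29 bits remain
Read 2: bits[11:19] width=8 -> value=210 (bin 11010010); offset now 19 = byte 2 bit 3; 21 bits remain
Read 3: bits[19:26] width=7 -> value=64 (bin 1000000); offset now 26 = byte 3 bit 2; 14 bits remain
Read 4: bits[26:29] width=3 -> value=7 (bin 111); offset now 29 = byte 3 bit 5; 11 bits remain
Read 5: bits[29:31] width=2 -> value=3 (bin 11); offset now 31 = byte 3 bit 7; 9 bits remain
Read 6: bits[31:34] width=3 -> value=1 (bin 001); offset now 34 = byte 4 bit 2; 6 bits remain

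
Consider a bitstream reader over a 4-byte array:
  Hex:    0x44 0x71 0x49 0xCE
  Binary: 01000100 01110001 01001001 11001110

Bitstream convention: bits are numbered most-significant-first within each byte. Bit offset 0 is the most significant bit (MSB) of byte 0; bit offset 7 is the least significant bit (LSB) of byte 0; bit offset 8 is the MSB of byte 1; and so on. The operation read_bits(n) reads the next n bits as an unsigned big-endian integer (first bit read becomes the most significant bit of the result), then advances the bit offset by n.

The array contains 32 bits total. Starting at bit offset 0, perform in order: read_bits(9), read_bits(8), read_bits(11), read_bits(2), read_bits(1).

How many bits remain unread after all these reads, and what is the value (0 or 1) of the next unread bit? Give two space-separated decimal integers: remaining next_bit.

Answer: 1 0

Derivation:
Read 1: bits[0:9] width=9 -> value=136 (bin 010001000); offset now 9 = byte 1 bit 1; 23 bits remain
Read 2: bits[9:17] width=8 -> value=226 (bin 11100010); offset now 17 = byte 2 bit 1; 15 bits remain
Read 3: bits[17:28] width=11 -> value=1180 (bin 10010011100); offset now 28 = byte 3 bit 4; 4 bits remain
Read 4: bits[28:30] width=2 -> value=3 (bin 11); offset now 30 = byte 3 bit 6; 2 bits remain
Read 5: bits[30:31] width=1 -> value=1 (bin 1); offset now 31 = byte 3 bit 7; 1 bits remain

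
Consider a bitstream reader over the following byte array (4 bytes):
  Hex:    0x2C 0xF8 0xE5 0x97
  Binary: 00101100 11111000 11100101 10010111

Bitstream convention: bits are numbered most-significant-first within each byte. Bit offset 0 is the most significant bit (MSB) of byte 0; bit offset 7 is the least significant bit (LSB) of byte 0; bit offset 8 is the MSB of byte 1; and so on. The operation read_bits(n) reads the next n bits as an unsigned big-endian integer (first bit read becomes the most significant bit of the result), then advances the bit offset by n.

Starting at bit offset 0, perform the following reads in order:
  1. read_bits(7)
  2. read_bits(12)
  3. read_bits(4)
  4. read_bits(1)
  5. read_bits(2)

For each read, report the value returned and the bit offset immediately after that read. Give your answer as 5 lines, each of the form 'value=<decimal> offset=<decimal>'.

Answer: value=22 offset=7
value=1991 offset=19
value=2 offset=23
value=1 offset=24
value=2 offset=26

Derivation:
Read 1: bits[0:7] width=7 -> value=22 (bin 0010110); offset now 7 = byte 0 bit 7; 25 bits remain
Read 2: bits[7:19] width=12 -> value=1991 (bin 011111000111); offset now 19 = byte 2 bit 3; 13 bits remain
Read 3: bits[19:23] width=4 -> value=2 (bin 0010); offset now 23 = byte 2 bit 7; 9 bits remain
Read 4: bits[23:24] width=1 -> value=1 (bin 1); offset now 24 = byte 3 bit 0; 8 bits remain
Read 5: bits[24:26] width=2 -> value=2 (bin 10); offset now 26 = byte 3 bit 2; 6 bits remain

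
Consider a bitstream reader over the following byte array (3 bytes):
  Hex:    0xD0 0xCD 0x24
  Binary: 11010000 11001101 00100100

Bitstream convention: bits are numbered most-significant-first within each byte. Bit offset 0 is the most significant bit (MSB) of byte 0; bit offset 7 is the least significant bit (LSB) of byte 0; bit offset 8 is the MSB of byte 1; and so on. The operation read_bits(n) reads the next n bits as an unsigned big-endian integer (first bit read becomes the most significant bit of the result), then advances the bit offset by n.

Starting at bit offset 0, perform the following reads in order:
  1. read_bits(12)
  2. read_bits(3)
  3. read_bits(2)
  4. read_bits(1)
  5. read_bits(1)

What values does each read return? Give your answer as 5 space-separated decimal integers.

Read 1: bits[0:12] width=12 -> value=3340 (bin 110100001100); offset now 12 = byte 1 bit 4; 12 bits remain
Read 2: bits[12:15] width=3 -> value=6 (bin 110); offset now 15 = byte 1 bit 7; 9 bits remain
Read 3: bits[15:17] width=2 -> value=2 (bin 10); offset now 17 = byte 2 bit 1; 7 bits remain
Read 4: bits[17:18] width=1 -> value=0 (bin 0); offset now 18 = byte 2 bit 2; 6 bits remain
Read 5: bits[18:19] width=1 -> value=1 (bin 1); offset now 19 = byte 2 bit 3; 5 bits remain

Answer: 3340 6 2 0 1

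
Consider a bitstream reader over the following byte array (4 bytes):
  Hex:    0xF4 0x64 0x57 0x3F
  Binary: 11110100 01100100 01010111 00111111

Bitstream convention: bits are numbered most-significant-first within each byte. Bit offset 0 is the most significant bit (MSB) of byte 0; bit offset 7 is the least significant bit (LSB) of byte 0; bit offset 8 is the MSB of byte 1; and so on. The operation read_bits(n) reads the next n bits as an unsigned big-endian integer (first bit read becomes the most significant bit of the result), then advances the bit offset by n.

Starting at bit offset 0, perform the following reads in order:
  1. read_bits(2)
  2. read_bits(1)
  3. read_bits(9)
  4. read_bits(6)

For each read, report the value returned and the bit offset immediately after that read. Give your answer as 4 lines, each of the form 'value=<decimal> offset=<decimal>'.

Answer: value=3 offset=2
value=1 offset=3
value=326 offset=12
value=17 offset=18

Derivation:
Read 1: bits[0:2] width=2 -> value=3 (bin 11); offset now 2 = byte 0 bit 2; 30 bits remain
Read 2: bits[2:3] width=1 -> value=1 (bin 1); offset now 3 = byte 0 bit 3; 29 bits remain
Read 3: bits[3:12] width=9 -> value=326 (bin 101000110); offset now 12 = byte 1 bit 4; 20 bits remain
Read 4: bits[12:18] width=6 -> value=17 (bin 010001); offset now 18 = byte 2 bit 2; 14 bits remain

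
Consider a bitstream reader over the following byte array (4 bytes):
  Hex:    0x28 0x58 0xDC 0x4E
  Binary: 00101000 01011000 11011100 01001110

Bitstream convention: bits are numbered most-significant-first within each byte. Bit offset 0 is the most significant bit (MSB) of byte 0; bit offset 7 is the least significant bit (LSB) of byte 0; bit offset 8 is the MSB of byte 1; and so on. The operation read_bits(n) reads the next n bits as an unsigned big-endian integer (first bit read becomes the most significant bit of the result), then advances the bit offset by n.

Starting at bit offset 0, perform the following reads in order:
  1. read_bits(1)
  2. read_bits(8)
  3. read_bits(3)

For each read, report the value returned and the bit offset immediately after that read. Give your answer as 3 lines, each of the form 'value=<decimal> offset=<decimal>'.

Answer: value=0 offset=1
value=80 offset=9
value=5 offset=12

Derivation:
Read 1: bits[0:1] width=1 -> value=0 (bin 0); offset now 1 = byte 0 bit 1; 31 bits remain
Read 2: bits[1:9] width=8 -> value=80 (bin 01010000); offset now 9 = byte 1 bit 1; 23 bits remain
Read 3: bits[9:12] width=3 -> value=5 (bin 101); offset now 12 = byte 1 bit 4; 20 bits remain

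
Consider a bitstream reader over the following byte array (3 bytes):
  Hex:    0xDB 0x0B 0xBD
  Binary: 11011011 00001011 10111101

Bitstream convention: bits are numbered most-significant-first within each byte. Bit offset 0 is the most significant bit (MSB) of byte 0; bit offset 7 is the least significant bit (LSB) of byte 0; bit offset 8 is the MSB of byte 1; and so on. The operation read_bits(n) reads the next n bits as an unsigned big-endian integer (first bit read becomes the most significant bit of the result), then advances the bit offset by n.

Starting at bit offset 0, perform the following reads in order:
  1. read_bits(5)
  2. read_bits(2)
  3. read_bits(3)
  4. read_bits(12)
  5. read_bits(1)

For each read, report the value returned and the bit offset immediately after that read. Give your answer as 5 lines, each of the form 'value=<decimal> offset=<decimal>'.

Answer: value=27 offset=5
value=1 offset=7
value=4 offset=10
value=751 offset=22
value=0 offset=23

Derivation:
Read 1: bits[0:5] width=5 -> value=27 (bin 11011); offset now 5 = byte 0 bit 5; 19 bits remain
Read 2: bits[5:7] width=2 -> value=1 (bin 01); offset now 7 = byte 0 bit 7; 17 bits remain
Read 3: bits[7:10] width=3 -> value=4 (bin 100); offset now 10 = byte 1 bit 2; 14 bits remain
Read 4: bits[10:22] width=12 -> value=751 (bin 001011101111); offset now 22 = byte 2 bit 6; 2 bits remain
Read 5: bits[22:23] width=1 -> value=0 (bin 0); offset now 23 = byte 2 bit 7; 1 bits remain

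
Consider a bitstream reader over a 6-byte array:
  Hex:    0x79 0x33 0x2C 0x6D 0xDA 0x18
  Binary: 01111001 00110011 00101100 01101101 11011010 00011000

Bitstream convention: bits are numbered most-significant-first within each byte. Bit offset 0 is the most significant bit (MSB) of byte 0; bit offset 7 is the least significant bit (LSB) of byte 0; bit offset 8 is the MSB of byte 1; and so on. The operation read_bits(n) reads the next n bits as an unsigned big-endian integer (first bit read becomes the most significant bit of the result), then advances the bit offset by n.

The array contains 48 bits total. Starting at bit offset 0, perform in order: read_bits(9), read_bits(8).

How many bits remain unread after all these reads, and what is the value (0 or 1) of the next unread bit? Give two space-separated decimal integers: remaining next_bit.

Read 1: bits[0:9] width=9 -> value=242 (bin 011110010); offset now 9 = byte 1 bit 1; 39 bits remain
Read 2: bits[9:17] width=8 -> value=102 (bin 01100110); offset now 17 = byte 2 bit 1; 31 bits remain

Answer: 31 0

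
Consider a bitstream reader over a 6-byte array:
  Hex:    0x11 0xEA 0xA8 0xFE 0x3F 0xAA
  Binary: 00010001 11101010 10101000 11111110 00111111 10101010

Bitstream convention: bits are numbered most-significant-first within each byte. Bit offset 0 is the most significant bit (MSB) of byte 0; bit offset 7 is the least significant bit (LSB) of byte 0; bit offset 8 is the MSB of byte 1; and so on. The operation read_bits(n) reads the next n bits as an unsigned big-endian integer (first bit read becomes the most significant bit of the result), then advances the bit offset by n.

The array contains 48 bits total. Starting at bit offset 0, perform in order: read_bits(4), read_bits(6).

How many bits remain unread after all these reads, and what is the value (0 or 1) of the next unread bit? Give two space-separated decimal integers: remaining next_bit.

Answer: 38 1

Derivation:
Read 1: bits[0:4] width=4 -> value=1 (bin 0001); offset now 4 = byte 0 bit 4; 44 bits remain
Read 2: bits[4:10] width=6 -> value=7 (bin 000111); offset now 10 = byte 1 bit 2; 38 bits remain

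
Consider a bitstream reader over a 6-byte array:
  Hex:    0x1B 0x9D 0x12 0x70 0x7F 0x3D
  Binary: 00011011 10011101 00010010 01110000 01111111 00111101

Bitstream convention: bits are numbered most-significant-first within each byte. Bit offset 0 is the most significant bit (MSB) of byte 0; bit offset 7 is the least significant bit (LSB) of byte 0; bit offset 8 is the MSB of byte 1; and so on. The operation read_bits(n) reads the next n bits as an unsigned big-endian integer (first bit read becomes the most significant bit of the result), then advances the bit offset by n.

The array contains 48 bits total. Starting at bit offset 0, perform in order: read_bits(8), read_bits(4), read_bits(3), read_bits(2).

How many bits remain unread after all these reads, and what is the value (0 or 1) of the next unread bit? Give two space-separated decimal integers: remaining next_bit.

Answer: 31 0

Derivation:
Read 1: bits[0:8] width=8 -> value=27 (bin 00011011); offset now 8 = byte 1 bit 0; 40 bits remain
Read 2: bits[8:12] width=4 -> value=9 (bin 1001); offset now 12 = byte 1 bit 4; 36 bits remain
Read 3: bits[12:15] width=3 -> value=6 (bin 110); offset now 15 = byte 1 bit 7; 33 bits remain
Read 4: bits[15:17] width=2 -> value=2 (bin 10); offset now 17 = byte 2 bit 1; 31 bits remain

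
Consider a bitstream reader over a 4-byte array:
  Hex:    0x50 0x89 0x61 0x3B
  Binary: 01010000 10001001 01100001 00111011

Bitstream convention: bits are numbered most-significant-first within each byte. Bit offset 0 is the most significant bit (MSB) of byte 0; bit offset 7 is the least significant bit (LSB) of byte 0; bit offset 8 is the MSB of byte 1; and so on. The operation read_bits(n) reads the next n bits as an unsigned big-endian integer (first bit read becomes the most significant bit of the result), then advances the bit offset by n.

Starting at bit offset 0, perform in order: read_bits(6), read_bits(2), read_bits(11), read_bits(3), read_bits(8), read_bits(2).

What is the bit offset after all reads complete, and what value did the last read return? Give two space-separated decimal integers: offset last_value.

Answer: 32 3

Derivation:
Read 1: bits[0:6] width=6 -> value=20 (bin 010100); offset now 6 = byte 0 bit 6; 26 bits remain
Read 2: bits[6:8] width=2 -> value=0 (bin 00); offset now 8 = byte 1 bit 0; 24 bits remain
Read 3: bits[8:19] width=11 -> value=1099 (bin 10001001011); offset now 19 = byte 2 bit 3; 13 bits remain
Read 4: bits[19:22] width=3 -> value=0 (bin 000); offset now 22 = byte 2 bit 6; 10 bits remain
Read 5: bits[22:30] width=8 -> value=78 (bin 01001110); offset now 30 = byte 3 bit 6; 2 bits remain
Read 6: bits[30:32] width=2 -> value=3 (bin 11); offset now 32 = byte 4 bit 0; 0 bits remain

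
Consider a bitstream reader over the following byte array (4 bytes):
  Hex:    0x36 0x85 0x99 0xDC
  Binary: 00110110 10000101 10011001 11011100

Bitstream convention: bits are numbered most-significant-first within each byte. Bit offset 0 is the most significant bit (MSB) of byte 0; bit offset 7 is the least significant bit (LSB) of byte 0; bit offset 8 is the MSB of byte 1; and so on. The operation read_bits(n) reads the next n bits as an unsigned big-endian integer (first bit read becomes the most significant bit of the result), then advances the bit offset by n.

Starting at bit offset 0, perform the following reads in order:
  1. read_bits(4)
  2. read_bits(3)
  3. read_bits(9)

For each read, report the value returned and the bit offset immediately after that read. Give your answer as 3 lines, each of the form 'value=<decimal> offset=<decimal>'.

Read 1: bits[0:4] width=4 -> value=3 (bin 0011); offset now 4 = byte 0 bit 4; 28 bits remain
Read 2: bits[4:7] width=3 -> value=3 (bin 011); offset now 7 = byte 0 bit 7; 25 bits remain
Read 3: bits[7:16] width=9 -> value=133 (bin 010000101); offset now 16 = byte 2 bit 0; 16 bits remain

Answer: value=3 offset=4
value=3 offset=7
value=133 offset=16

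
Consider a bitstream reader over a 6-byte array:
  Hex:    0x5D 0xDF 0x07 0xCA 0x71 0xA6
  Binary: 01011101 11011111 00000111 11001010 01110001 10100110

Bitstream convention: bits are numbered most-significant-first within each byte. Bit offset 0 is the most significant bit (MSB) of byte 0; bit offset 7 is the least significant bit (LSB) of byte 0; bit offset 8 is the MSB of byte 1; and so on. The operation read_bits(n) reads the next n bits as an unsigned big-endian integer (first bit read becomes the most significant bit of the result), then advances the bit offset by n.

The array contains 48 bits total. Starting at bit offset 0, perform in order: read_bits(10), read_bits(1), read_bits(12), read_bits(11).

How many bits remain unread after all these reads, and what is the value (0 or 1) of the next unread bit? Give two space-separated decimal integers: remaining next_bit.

Answer: 14 1

Derivation:
Read 1: bits[0:10] width=10 -> value=375 (bin 0101110111); offset now 10 = byte 1 bit 2; 38 bits remain
Read 2: bits[10:11] width=1 -> value=0 (bin 0); offset now 11 = byte 1 bit 3; 37 bits remain
Read 3: bits[11:23] width=12 -> value=3971 (bin 111110000011); offset now 23 = byte 2 bit 7; 25 bits remain
Read 4: bits[23:34] width=11 -> value=1833 (bin 11100101001); offset now 34 = byte 4 bit 2; 14 bits remain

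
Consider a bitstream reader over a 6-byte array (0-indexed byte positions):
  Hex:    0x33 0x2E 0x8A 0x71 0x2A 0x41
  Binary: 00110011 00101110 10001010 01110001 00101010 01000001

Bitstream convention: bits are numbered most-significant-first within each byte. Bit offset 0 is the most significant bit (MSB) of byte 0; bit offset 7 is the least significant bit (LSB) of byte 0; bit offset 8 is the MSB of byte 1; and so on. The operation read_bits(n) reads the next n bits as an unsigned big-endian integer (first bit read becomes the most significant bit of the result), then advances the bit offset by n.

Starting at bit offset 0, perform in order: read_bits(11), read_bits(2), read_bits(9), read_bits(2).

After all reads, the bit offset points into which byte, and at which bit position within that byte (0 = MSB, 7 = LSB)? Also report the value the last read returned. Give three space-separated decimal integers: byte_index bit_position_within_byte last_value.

Answer: 3 0 2

Derivation:
Read 1: bits[0:11] width=11 -> value=409 (bin 00110011001); offset now 11 = byte 1 bit 3; 37 bits remain
Read 2: bits[11:13] width=2 -> value=1 (bin 01); offset now 13 = byte 1 bit 5; 35 bits remain
Read 3: bits[13:22] width=9 -> value=418 (bin 110100010); offset now 22 = byte 2 bit 6; 26 bits remain
Read 4: bits[22:24] width=2 -> value=2 (bin 10); offset now 24 = byte 3 bit 0; 24 bits remain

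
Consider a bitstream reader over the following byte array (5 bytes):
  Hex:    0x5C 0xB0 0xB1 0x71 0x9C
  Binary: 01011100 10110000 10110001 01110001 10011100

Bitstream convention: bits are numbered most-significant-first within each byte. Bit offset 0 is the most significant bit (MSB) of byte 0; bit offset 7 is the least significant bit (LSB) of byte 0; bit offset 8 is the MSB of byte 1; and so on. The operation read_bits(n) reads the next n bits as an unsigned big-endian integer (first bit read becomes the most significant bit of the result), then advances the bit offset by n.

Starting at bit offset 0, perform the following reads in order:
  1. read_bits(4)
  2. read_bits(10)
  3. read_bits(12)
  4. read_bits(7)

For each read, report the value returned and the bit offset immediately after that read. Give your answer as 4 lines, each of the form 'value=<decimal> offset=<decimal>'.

Answer: value=5 offset=4
value=812 offset=14
value=709 offset=26
value=99 offset=33

Derivation:
Read 1: bits[0:4] width=4 -> value=5 (bin 0101); offset now 4 = byte 0 bit 4; 36 bits remain
Read 2: bits[4:14] width=10 -> value=812 (bin 1100101100); offset now 14 = byte 1 bit 6; 26 bits remain
Read 3: bits[14:26] width=12 -> value=709 (bin 001011000101); offset now 26 = byte 3 bit 2; 14 bits remain
Read 4: bits[26:33] width=7 -> value=99 (bin 1100011); offset now 33 = byte 4 bit 1; 7 bits remain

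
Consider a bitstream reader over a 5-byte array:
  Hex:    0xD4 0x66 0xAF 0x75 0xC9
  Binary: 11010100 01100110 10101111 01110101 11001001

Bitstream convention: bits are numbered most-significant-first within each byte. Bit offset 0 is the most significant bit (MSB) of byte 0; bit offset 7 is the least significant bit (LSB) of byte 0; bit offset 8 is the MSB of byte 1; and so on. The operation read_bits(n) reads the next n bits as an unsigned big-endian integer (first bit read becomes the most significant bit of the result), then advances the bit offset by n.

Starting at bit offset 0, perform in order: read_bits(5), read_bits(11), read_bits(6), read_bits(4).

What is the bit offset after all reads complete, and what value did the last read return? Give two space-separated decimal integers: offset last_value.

Answer: 26 13

Derivation:
Read 1: bits[0:5] width=5 -> value=26 (bin 11010); offset now 5 = byte 0 bit 5; 35 bits remain
Read 2: bits[5:16] width=11 -> value=1126 (bin 10001100110); offset now 16 = byte 2 bit 0; 24 bits remain
Read 3: bits[16:22] width=6 -> value=43 (bin 101011); offset now 22 = byte 2 bit 6; 18 bits remain
Read 4: bits[22:26] width=4 -> value=13 (bin 1101); offset now 26 = byte 3 bit 2; 14 bits remain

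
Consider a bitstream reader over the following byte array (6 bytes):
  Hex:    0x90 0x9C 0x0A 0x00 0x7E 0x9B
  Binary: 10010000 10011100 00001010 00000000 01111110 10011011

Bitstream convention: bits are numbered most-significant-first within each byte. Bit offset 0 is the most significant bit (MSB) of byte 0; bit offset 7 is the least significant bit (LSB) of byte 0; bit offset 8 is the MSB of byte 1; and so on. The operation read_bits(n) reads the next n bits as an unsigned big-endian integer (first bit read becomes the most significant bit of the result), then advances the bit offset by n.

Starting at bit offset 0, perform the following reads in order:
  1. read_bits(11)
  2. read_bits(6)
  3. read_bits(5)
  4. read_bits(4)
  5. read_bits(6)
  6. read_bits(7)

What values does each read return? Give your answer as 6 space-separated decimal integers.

Answer: 1156 56 2 8 0 63

Derivation:
Read 1: bits[0:11] width=11 -> value=1156 (bin 10010000100); offset now 11 = byte 1 bit 3; 37 bits remain
Read 2: bits[11:17] width=6 -> value=56 (bin 111000); offset now 17 = byte 2 bit 1; 31 bits remain
Read 3: bits[17:22] width=5 -> value=2 (bin 00010); offset now 22 = byte 2 bit 6; 26 bits remain
Read 4: bits[22:26] width=4 -> value=8 (bin 1000); offset now 26 = byte 3 bit 2; 22 bits remain
Read 5: bits[26:32] width=6 -> value=0 (bin 000000); offset now 32 = byte 4 bit 0; 16 bits remain
Read 6: bits[32:39] width=7 -> value=63 (bin 0111111); offset now 39 = byte 4 bit 7; 9 bits remain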